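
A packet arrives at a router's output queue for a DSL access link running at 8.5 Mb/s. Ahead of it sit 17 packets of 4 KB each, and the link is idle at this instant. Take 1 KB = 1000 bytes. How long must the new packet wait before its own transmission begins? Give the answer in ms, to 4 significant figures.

Each queued packet: L/R = 32000/8500000 = 3.76471 ms.
17 queued → 64 ms.
Queuing delay = 64.00 ms.

64.00 ms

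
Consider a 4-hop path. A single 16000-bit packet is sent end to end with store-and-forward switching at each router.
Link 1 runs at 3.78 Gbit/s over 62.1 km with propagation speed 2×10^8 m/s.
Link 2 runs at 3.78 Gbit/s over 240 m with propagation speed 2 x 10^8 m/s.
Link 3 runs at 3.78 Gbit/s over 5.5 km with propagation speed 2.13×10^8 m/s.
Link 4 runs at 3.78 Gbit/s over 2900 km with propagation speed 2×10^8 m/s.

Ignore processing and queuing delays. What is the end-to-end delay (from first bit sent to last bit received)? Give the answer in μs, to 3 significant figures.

Transmission delay per hop = L/R = 16000/3780000000 = 4.2328 μs; 4 hops → 16.9312 μs.
Propagation delays (d/s per hop): 310.5, 1.2, 25.8216, 14500 μs; sum = 14837.5 μs.
End-to-end = 14900 μs.

14900 μs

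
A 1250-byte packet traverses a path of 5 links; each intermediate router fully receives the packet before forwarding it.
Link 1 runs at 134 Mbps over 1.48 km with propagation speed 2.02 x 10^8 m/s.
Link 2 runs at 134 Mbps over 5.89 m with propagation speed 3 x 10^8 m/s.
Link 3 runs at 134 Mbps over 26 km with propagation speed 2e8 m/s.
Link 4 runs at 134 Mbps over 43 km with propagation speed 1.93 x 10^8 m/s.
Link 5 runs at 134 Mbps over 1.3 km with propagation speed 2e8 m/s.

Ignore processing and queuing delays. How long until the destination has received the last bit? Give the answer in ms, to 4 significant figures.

L = 1250 × 8 = 10000 bits.
Transmission delay per hop = L/R = 10000/134000000 = 0.0746269 ms; 5 hops → 0.373134 ms.
Propagation delays (d/s per hop): 0.00732673, 1.96333e-05, 0.13, 0.222798, 0.0065 ms; sum = 0.366644 ms.
End-to-end = 0.7398 ms.

0.7398 ms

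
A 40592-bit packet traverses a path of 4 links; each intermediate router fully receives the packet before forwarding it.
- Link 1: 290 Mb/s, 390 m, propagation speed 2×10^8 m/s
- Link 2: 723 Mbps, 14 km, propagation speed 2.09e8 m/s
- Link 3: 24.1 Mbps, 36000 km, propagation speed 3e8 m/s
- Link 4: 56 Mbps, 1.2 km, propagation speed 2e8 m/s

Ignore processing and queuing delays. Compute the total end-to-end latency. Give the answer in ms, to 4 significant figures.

Transmission delays (L/R per hop): 0.139972, 0.0561438, 1.68432, 0.724857 ms; sum = 2.60529 ms.
Propagation delays (d/s per hop): 0.00195, 0.0669856, 120, 0.006 ms; sum = 120.075 ms.
End-to-end = 122.7 ms.

122.7 ms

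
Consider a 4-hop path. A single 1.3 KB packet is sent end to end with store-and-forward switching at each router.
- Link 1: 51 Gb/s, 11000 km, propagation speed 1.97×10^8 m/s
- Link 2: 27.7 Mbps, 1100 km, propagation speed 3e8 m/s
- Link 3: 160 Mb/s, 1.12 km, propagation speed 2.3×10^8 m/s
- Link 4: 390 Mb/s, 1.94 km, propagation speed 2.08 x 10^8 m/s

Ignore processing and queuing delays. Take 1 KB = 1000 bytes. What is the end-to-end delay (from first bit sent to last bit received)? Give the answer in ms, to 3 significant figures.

L = 10400 bits.
Transmission delays (L/R per hop): 0.000203922, 0.375451, 0.065, 0.0266667 ms; sum = 0.467322 ms.
Propagation delays (d/s per hop): 55.8376, 3.66667, 0.00486957, 0.00932692 ms; sum = 59.5184 ms.
End-to-end = 60.0 ms.

60.0 ms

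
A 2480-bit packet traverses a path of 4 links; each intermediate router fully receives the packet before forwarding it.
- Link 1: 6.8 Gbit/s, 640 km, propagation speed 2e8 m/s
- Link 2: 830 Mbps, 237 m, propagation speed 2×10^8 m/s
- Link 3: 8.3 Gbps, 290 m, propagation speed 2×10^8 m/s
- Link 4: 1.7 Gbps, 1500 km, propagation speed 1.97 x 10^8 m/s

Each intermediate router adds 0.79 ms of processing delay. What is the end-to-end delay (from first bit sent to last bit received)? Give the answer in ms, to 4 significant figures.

13.19 ms

Transmission delays (L/R per hop): 0.000364706, 0.00298795, 0.000298795, 0.00145882 ms; sum = 0.00511028 ms.
Propagation delays (d/s per hop): 3.2, 0.001185, 0.00145, 7.61421 ms; sum = 10.8168 ms.
Processing at 3 router(s): 3 × 0.79 ms = 2.37 ms.
End-to-end = 13.19 ms.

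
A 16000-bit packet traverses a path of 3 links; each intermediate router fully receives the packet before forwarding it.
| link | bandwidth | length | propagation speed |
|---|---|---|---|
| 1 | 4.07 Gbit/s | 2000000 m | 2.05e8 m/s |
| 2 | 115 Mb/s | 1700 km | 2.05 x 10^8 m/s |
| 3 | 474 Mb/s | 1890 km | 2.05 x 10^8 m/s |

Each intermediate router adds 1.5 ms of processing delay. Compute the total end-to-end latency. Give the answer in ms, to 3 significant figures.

30.4 ms

Transmission delays (L/R per hop): 0.0039312, 0.13913, 0.0337553 ms; sum = 0.176817 ms.
Propagation delays (d/s per hop): 9.7561, 8.29268, 9.21951 ms; sum = 27.2683 ms.
Processing at 2 router(s): 2 × 1.5 ms = 3 ms.
End-to-end = 30.4 ms.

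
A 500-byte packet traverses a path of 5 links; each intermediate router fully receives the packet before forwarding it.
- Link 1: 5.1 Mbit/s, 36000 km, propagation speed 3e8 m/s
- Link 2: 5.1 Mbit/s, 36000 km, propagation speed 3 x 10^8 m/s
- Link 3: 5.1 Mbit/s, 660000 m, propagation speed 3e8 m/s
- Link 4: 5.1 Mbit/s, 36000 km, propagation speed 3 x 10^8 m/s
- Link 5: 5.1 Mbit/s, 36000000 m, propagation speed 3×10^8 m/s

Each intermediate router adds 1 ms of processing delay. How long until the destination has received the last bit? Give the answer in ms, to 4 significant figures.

L = 500 × 8 = 4000 bits.
Transmission delay per hop = L/R = 4000/5100000 = 0.784314 ms; 5 hops → 3.92157 ms.
Propagation delays (d/s per hop): 120, 120, 2.2, 120, 120 ms; sum = 482.2 ms.
Processing at 4 router(s): 4 × 1 ms = 4 ms.
End-to-end = 490.1 ms.

490.1 ms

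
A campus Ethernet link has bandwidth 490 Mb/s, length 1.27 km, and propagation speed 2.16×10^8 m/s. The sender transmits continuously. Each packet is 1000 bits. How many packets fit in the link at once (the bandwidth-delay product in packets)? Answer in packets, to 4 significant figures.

Propagation delay = 1270 / 216000000 = 5.87963e-06 s.
BDP = R × t_prop = 490000000 × 5.87963e-06 = 2881.02 bits.
In packets of 1000 bits: 2.881 packets.

2.881 packets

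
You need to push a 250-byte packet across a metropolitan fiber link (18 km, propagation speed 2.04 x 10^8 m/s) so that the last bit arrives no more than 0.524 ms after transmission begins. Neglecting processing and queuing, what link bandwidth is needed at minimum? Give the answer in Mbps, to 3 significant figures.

L = 2000 bits.
Propagation delay = 18000 / 204000000 = 0.0882353 ms.
Transmission budget = 0.524 − 0.0882353 = 0.435765 ms.
R ≥ L / t_tx = 2000 bits / 0.000435765 s = 4.59 Mbps.

4.59 Mbps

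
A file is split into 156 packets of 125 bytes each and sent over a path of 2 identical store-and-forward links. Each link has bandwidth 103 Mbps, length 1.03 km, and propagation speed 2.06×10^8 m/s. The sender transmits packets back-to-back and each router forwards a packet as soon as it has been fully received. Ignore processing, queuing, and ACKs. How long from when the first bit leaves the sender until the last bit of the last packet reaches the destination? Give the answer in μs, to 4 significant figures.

1534 μs

Per-hop transmission t_tx = L/R = 1000/103000000 = 9.70874 μs.
Per-hop propagation t_prop = 1030/206000000 = 5 μs.
Pipeline fill: first packet needs 2·t_tx to clear all hops; remaining 155 packets each add one t_tx.
Total = (2+156-1)·t_tx + 2·t_prop = 157·9.70874 + 2·5 = 1534 μs.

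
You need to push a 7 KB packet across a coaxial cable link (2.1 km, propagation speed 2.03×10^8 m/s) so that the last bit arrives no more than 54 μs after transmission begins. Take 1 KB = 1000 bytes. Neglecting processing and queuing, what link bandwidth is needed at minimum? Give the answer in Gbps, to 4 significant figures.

1.283 Gbps

L = 56000 bits.
Propagation delay = 2100 / 2.03e+08 = 10.3448 μs.
Transmission budget = 54 − 10.3448 = 43.6552 μs.
R ≥ L / t_tx = 56000 bits / 4.36552e-05 s = 1.283 Gbps.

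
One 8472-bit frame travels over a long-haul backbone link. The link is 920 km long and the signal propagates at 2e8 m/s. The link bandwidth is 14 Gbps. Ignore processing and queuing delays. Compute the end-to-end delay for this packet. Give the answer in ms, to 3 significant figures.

Transmission delay = L/R = 8472 / 14000000000 = 0.000605143 ms.
Propagation delay = d/s = 920000 m / 200000000 m/s = 4.6 ms.
Total = 4.60 ms.

4.60 ms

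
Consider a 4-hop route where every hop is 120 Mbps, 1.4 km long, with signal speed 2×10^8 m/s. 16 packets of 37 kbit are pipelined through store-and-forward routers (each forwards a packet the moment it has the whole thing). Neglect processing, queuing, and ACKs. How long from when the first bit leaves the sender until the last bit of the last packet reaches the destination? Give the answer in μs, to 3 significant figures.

5890 μs

Per-hop transmission t_tx = L/R = 37000/120000000 = 308.333 μs.
Per-hop propagation t_prop = 1400/200000000 = 7 μs.
Pipeline fill: first packet needs 4·t_tx to clear all hops; remaining 15 packets each add one t_tx.
Total = (4+16-1)·t_tx + 4·t_prop = 19·308.333 + 4·7 = 5890 μs.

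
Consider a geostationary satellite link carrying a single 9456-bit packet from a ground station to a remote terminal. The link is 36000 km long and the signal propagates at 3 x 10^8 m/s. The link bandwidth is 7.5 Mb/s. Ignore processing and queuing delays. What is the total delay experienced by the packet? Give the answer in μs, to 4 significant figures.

Transmission delay = L/R = 9456 / 7500000 = 1260.8 μs.
Propagation delay = d/s = 36000000 m / 300000000 m/s = 120000 μs.
Total = 121300 μs.

121300 μs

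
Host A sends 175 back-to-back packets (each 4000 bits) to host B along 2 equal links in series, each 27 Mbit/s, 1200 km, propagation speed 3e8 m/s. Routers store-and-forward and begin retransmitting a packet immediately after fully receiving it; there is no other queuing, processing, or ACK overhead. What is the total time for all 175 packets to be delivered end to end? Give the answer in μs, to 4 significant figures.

34070 μs

Per-hop transmission t_tx = L/R = 4000/27000000 = 148.148 μs.
Per-hop propagation t_prop = 1200000/300000000 = 4000 μs.
Pipeline fill: first packet needs 2·t_tx to clear all hops; remaining 174 packets each add one t_tx.
Total = (2+175-1)·t_tx + 2·t_prop = 176·148.148 + 2·4000 = 34070 μs.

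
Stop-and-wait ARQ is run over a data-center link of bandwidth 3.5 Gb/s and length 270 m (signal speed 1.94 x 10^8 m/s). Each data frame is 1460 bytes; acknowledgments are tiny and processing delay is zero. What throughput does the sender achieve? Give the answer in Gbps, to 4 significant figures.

t_tx = L/R = 11680/3500000000 = 3.33714e-06 s.
t_prop = 270/194000000 = 1.39175e-06 s; RTT = 2.78351e-06 s.
Cycle = t_tx + RTT = 6.12065e-06 s.
Throughput = L / cycle = 11680 / 6.12065e-06 = 1.908 Gbps.

1.908 Gbps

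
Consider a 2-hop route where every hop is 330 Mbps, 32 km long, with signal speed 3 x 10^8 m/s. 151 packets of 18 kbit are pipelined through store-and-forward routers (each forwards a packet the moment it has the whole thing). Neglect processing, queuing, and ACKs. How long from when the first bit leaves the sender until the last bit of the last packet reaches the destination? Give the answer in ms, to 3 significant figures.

8.50 ms

Per-hop transmission t_tx = L/R = 18000/330000000 = 0.0545455 ms.
Per-hop propagation t_prop = 32000/300000000 = 0.106667 ms.
Pipeline fill: first packet needs 2·t_tx to clear all hops; remaining 150 packets each add one t_tx.
Total = (2+151-1)·t_tx + 2·t_prop = 152·0.0545455 + 2·0.106667 = 8.50 ms.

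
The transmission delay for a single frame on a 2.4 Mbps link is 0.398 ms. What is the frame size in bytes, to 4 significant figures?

119.4 bytes

L = R × t_tx = 2400000 b/s × 0.000398 s = 955.2 bits.
In bytes: 955.2 / 8 = 119.4 bytes.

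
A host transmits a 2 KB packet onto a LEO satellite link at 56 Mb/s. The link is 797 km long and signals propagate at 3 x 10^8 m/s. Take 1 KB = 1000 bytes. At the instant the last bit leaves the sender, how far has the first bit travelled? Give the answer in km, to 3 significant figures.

85.7 km

t_tx = L/R = 16000/56000000 = 0.000285714 s.
Distance = s × t_tx = 300000000 × 0.000285714 = 85.7 km.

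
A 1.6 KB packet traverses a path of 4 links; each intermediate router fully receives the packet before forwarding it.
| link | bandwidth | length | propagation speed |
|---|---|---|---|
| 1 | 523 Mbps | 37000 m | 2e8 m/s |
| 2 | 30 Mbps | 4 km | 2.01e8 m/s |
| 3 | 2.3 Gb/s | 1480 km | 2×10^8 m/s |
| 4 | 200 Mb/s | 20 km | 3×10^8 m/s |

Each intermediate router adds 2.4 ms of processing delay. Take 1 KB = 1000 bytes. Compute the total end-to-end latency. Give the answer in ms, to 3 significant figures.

L = 12800 bits.
Transmission delays (L/R per hop): 0.0244742, 0.426667, 0.00556522, 0.064 ms; sum = 0.520706 ms.
Propagation delays (d/s per hop): 0.185, 0.0199005, 7.4, 0.0666667 ms; sum = 7.67157 ms.
Processing at 3 router(s): 3 × 2.4 ms = 7.2 ms.
End-to-end = 15.4 ms.

15.4 ms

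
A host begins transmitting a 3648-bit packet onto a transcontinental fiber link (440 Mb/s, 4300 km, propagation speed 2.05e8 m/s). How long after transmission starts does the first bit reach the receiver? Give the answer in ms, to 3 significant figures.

First bit experiences only propagation delay: d/s = 4300000/2.05e+08 = 21.0 ms.

21.0 ms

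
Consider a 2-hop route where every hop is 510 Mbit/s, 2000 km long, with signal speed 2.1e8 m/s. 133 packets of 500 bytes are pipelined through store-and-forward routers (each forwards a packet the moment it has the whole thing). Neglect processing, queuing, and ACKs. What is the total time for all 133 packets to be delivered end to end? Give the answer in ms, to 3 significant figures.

20.1 ms

Per-hop transmission t_tx = L/R = 4000/510000000 = 0.00784314 ms.
Per-hop propagation t_prop = 2000000/210000000 = 9.52381 ms.
Pipeline fill: first packet needs 2·t_tx to clear all hops; remaining 132 packets each add one t_tx.
Total = (2+133-1)·t_tx + 2·t_prop = 134·0.00784314 + 2·9.52381 = 20.1 ms.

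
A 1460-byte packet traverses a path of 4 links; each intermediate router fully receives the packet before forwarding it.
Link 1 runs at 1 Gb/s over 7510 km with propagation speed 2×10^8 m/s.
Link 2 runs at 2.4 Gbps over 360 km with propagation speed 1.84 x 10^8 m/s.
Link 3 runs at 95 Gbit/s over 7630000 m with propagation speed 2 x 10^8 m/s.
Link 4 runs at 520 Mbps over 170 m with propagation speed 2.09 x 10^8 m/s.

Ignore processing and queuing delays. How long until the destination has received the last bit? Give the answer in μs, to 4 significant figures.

77700 μs

L = 1460 × 8 = 11680 bits.
Transmission delays (L/R per hop): 11.68, 4.86667, 0.122947, 22.4615 μs; sum = 39.1312 μs.
Propagation delays (d/s per hop): 37550, 1956.52, 38150, 0.813397 μs; sum = 77657.3 μs.
End-to-end = 77700 μs.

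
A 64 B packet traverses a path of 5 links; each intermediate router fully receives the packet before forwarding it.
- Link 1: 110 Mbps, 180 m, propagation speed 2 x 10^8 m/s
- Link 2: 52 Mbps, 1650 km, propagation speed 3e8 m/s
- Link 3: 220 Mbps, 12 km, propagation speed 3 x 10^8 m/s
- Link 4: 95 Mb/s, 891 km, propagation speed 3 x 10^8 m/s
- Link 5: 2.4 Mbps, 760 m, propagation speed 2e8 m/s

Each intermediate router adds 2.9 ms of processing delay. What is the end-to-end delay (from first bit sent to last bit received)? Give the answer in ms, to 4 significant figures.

L = 64 × 8 = 512 bits.
Transmission delays (L/R per hop): 0.00465455, 0.00984615, 0.00232727, 0.00538947, 0.213333 ms; sum = 0.235551 ms.
Propagation delays (d/s per hop): 0.0009, 5.5, 0.04, 2.97, 0.0038 ms; sum = 8.5147 ms.
Processing at 4 router(s): 4 × 2.9 ms = 11.6 ms.
End-to-end = 20.35 ms.

20.35 ms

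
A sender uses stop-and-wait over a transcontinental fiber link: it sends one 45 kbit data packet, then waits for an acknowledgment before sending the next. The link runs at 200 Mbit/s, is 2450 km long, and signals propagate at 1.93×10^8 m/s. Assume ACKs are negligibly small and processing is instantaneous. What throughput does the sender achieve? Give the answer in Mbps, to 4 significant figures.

t_tx = L/R = 45000/200000000 = 0.000225 s.
t_prop = 2450000/193000000 = 0.0126943 s; RTT = 0.0253886 s.
Cycle = t_tx + RTT = 0.0256136 s.
Throughput = L / cycle = 45000 / 0.0256136 = 1.757 Mbps.

1.757 Mbps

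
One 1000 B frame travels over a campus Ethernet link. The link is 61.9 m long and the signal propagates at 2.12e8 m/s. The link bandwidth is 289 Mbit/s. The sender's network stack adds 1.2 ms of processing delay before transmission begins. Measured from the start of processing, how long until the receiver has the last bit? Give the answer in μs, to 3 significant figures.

L = 1000 × 8 = 8000 bits.
Transmission delay = L/R = 8000 / 289000000 = 27.6817 μs.
Propagation delay = d/s = 61.9 m / 212000000 m/s = 0.291981 μs.
Plus processing delay 1.2 ms = 1200 μs.
Total = 1230 μs.

1230 μs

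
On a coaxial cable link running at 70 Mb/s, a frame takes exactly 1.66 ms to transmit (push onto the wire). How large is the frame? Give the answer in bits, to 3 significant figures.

116000 bits

L = R × t_tx = 70000000 b/s × 0.00166 s = 116200 bits.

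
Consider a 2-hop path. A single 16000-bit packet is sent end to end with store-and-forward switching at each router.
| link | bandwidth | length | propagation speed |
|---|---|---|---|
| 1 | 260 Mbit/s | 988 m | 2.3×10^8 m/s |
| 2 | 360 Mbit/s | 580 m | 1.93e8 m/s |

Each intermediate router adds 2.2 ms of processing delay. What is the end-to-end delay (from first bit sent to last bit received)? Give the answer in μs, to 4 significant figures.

Transmission delays (L/R per hop): 61.5385, 44.4444 μs; sum = 105.983 μs.
Propagation delays (d/s per hop): 4.29565, 3.00518 μs; sum = 7.30083 μs.
Processing at 1 router(s): 1 × 2.2 ms = 2200 μs.
End-to-end = 2313 μs.

2313 μs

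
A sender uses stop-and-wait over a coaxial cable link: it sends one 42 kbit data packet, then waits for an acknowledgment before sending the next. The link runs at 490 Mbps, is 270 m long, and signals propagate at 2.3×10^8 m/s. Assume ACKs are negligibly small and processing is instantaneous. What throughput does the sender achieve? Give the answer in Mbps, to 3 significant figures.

477 Mbps

t_tx = L/R = 42000/490000000 = 8.57143e-05 s.
t_prop = 270/2.3e+08 = 1.17391e-06 s; RTT = 2.34783e-06 s.
Cycle = t_tx + RTT = 8.80621e-05 s.
Throughput = L / cycle = 42000 / 8.80621e-05 = 477 Mbps.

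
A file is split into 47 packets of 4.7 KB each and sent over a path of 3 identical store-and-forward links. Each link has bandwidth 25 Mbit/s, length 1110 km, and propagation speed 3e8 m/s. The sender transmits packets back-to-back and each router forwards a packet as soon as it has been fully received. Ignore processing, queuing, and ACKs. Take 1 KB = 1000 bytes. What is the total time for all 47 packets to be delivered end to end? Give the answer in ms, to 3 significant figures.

Per-hop transmission t_tx = L/R = 37600/25000000 = 1.504 ms.
Per-hop propagation t_prop = 1110000/300000000 = 3.7 ms.
Pipeline fill: first packet needs 3·t_tx to clear all hops; remaining 46 packets each add one t_tx.
Total = (3+47-1)·t_tx + 3·t_prop = 49·1.504 + 3·3.7 = 84.8 ms.

84.8 ms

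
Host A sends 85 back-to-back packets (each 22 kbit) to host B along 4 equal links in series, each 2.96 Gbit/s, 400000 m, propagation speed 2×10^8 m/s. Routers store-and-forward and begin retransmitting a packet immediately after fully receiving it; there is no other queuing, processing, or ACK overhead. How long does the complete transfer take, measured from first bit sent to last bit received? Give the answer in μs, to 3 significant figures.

Per-hop transmission t_tx = L/R = 22000/2960000000 = 7.43243 μs.
Per-hop propagation t_prop = 400000/200000000 = 2000 μs.
Pipeline fill: first packet needs 4·t_tx to clear all hops; remaining 84 packets each add one t_tx.
Total = (4+85-1)·t_tx + 4·t_prop = 88·7.43243 + 4·2000 = 8650 μs.

8650 μs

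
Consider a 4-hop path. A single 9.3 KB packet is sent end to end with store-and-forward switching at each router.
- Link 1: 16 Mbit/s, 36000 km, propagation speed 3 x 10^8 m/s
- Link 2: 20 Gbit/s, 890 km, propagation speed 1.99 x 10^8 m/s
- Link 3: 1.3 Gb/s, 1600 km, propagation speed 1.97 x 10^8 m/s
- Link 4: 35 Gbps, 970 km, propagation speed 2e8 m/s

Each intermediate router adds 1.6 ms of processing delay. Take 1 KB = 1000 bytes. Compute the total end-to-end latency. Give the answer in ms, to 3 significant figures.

L = 74400 bits.
Transmission delays (L/R per hop): 4.65, 0.00372, 0.0572308, 0.00212571 ms; sum = 4.71308 ms.
Propagation delays (d/s per hop): 120, 4.47236, 8.12183, 4.85 ms; sum = 137.444 ms.
Processing at 3 router(s): 3 × 1.6 ms = 4.8 ms.
End-to-end = 147 ms.

147 ms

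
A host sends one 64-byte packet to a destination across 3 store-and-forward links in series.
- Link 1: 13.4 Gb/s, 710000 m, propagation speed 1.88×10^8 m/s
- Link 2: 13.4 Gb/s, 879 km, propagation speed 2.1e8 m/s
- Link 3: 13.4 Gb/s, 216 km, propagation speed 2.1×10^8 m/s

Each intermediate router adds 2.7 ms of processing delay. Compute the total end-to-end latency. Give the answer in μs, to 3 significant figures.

L = 64 × 8 = 512 bits.
Transmission delay per hop = L/R = 512/13400000000 = 0.038209 μs; 3 hops → 0.114627 μs.
Propagation delays (d/s per hop): 3776.6, 4185.71, 1028.57 μs; sum = 8990.88 μs.
Processing at 2 router(s): 2 × 2.7 ms = 5400 μs.
End-to-end = 14400 μs.

14400 μs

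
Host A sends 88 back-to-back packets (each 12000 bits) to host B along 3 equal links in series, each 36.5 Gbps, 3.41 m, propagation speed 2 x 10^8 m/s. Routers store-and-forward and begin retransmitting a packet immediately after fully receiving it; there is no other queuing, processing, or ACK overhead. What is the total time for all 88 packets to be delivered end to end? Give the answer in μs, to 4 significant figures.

29.64 μs

Per-hop transmission t_tx = L/R = 12000/36500000000 = 0.328767 μs.
Per-hop propagation t_prop = 3.41/200000000 = 0.01705 μs.
Pipeline fill: first packet needs 3·t_tx to clear all hops; remaining 87 packets each add one t_tx.
Total = (3+88-1)·t_tx + 3·t_prop = 90·0.328767 + 3·0.01705 = 29.64 μs.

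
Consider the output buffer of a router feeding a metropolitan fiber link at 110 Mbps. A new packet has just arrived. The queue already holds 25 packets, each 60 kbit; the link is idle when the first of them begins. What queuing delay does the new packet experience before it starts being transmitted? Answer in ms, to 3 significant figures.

Each queued packet: L/R = 60000/110000000 = 0.545455 ms.
25 queued → 13.6364 ms.
Queuing delay = 13.6 ms.

13.6 ms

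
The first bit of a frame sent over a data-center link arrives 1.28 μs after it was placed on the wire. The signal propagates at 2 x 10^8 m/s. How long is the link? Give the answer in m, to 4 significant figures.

d = s × t_prop = 200000000 × 1.28e-06 = 256.0 m.

256.0 m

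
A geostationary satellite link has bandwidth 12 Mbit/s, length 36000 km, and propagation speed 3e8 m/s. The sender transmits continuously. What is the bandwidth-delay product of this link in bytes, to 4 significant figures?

Propagation delay = 36000000 / 300000000 = 0.12 s.
BDP = R × t_prop = 12000000 × 0.12 = 1440000 bits.
In bytes: 1440000/8 = 180000 bytes.

180000 bytes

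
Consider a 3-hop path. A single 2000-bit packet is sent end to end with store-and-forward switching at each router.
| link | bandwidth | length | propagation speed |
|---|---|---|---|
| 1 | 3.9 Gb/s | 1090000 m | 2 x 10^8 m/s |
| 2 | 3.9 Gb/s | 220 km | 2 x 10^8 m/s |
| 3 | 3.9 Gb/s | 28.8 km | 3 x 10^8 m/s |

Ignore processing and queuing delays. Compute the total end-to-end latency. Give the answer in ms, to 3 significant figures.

6.65 ms

Transmission delay per hop = L/R = 2000/3900000000 = 0.000512821 ms; 3 hops → 0.00153846 ms.
Propagation delays (d/s per hop): 5.45, 1.1, 0.096 ms; sum = 6.646 ms.
End-to-end = 6.65 ms.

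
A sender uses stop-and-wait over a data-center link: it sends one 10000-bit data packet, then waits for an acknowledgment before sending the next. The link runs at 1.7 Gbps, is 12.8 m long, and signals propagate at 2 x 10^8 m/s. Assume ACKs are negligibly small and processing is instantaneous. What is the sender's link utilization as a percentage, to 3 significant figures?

97.9 %

t_tx = L/R = 10000/1700000000 = 5.88235e-06 s.
t_prop = 12.8/200000000 = 6.4e-08 s; RTT = 1.28e-07 s.
Cycle = t_tx + RTT = 6.01035e-06 s.
Utilization = t_tx / cycle = 5.88235e-06/6.01035e-06 = 97.9 %.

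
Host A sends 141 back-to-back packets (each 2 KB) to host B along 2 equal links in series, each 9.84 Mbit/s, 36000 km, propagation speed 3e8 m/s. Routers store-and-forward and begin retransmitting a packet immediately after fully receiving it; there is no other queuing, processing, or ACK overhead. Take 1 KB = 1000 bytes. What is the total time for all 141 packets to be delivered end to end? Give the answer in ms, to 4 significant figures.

470.9 ms

Per-hop transmission t_tx = L/R = 16000/9840000 = 1.62602 ms.
Per-hop propagation t_prop = 36000000/300000000 = 120 ms.
Pipeline fill: first packet needs 2·t_tx to clear all hops; remaining 140 packets each add one t_tx.
Total = (2+141-1)·t_tx + 2·t_prop = 142·1.62602 + 2·120 = 470.9 ms.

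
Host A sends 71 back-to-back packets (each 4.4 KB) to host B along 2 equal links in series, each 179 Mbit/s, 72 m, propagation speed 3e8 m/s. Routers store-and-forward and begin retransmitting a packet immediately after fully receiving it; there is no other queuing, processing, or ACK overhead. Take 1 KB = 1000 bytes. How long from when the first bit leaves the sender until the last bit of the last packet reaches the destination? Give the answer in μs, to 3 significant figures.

14200 μs

Per-hop transmission t_tx = L/R = 35200/179000000 = 196.648 μs.
Per-hop propagation t_prop = 72/300000000 = 0.24 μs.
Pipeline fill: first packet needs 2·t_tx to clear all hops; remaining 70 packets each add one t_tx.
Total = (2+71-1)·t_tx + 2·t_prop = 72·196.648 + 2·0.24 = 14200 μs.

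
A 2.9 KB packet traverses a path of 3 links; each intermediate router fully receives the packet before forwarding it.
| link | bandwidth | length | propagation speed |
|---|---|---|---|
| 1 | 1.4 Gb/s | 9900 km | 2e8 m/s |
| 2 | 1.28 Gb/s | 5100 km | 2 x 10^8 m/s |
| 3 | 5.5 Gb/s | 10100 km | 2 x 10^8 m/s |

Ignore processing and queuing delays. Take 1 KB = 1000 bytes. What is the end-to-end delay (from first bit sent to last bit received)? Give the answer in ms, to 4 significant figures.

L = 23200 bits.
Transmission delays (L/R per hop): 0.0165714, 0.018125, 0.00421818 ms; sum = 0.0389146 ms.
Propagation delays (d/s per hop): 49.5, 25.5, 50.5 ms; sum = 125.5 ms.
End-to-end = 125.5 ms.

125.5 ms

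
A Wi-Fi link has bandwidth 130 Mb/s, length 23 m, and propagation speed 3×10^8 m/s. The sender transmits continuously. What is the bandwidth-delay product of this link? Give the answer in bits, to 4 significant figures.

Propagation delay = 23 / 300000000 = 7.66667e-08 s.
BDP = R × t_prop = 130000000 × 7.66667e-08 = 9.96667 bits.

9.967 bits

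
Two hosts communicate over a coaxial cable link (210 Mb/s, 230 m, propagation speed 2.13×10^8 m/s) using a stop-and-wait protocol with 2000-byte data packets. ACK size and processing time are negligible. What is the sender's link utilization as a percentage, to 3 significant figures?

97.2 %

t_tx = L/R = 16000/210000000 = 7.61905e-05 s.
t_prop = 230/213000000 = 1.07981e-06 s; RTT = 2.15962e-06 s.
Cycle = t_tx + RTT = 7.83501e-05 s.
Utilization = t_tx / cycle = 7.61905e-05/7.83501e-05 = 97.2 %.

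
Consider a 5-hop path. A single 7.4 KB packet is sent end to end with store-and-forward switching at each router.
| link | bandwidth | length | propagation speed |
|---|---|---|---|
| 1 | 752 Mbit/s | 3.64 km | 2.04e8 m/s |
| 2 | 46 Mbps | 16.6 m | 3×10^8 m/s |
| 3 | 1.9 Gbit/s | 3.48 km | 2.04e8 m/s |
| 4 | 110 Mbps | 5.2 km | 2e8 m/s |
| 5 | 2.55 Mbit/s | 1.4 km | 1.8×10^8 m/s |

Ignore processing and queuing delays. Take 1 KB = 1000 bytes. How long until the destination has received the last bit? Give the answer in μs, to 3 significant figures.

25200 μs

L = 59200 bits.
Transmission delays (L/R per hop): 78.7234, 1286.96, 31.1579, 538.182, 23215.7 μs; sum = 25150.7 μs.
Propagation delays (d/s per hop): 17.8431, 0.0553333, 17.0588, 26, 7.77778 μs; sum = 68.7351 μs.
End-to-end = 25200 μs.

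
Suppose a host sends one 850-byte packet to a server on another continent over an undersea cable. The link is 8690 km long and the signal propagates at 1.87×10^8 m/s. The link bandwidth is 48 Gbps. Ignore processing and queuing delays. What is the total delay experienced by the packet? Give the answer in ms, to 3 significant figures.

46.5 ms

L = 850 × 8 = 6800 bits.
Transmission delay = L/R = 6800 / 48000000000 = 0.000141667 ms.
Propagation delay = d/s = 8690000 m / 187000000 m/s = 46.4706 ms.
Total = 46.5 ms.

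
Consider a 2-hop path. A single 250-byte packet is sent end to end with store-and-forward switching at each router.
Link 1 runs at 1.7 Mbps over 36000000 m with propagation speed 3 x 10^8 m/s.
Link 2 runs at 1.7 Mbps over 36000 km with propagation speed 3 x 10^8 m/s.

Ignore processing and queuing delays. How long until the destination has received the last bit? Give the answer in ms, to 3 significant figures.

L = 250 × 8 = 2000 bits.
Transmission delay per hop = L/R = 2000/1700000 = 1.17647 ms; 2 hops → 2.35294 ms.
Propagation delays (d/s per hop): 120, 120 ms; sum = 240 ms.
End-to-end = 242 ms.

242 ms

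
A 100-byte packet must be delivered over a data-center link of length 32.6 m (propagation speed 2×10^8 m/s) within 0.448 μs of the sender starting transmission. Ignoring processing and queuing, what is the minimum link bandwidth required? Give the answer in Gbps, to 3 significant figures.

2.81 Gbps

L = 800 bits.
Propagation delay = 32.6 / 200000000 = 0.163 μs.
Transmission budget = 0.448 − 0.163 = 0.285 μs.
R ≥ L / t_tx = 800 bits / 2.85e-07 s = 2.81 Gbps.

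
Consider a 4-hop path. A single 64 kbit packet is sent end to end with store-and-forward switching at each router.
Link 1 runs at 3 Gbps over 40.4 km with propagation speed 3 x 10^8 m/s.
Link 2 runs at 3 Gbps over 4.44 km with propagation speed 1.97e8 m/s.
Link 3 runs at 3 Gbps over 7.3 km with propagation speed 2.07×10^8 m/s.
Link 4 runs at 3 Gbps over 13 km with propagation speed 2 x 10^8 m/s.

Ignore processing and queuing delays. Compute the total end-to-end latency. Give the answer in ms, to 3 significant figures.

L = 64000 bits.
Transmission delay per hop = L/R = 64000/3000000000 = 0.0213333 ms; 4 hops → 0.0853333 ms.
Propagation delays (d/s per hop): 0.134667, 0.0225381, 0.0352657, 0.065 ms; sum = 0.25747 ms.
End-to-end = 0.343 ms.

0.343 ms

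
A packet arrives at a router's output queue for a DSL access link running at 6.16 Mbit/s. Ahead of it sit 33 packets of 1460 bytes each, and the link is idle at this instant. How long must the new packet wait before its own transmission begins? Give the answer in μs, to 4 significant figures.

62570 μs

Each queued packet: L/R = 11680/6160000 = 1896.1 μs.
33 queued → 62571.4 μs.
Queuing delay = 62570 μs.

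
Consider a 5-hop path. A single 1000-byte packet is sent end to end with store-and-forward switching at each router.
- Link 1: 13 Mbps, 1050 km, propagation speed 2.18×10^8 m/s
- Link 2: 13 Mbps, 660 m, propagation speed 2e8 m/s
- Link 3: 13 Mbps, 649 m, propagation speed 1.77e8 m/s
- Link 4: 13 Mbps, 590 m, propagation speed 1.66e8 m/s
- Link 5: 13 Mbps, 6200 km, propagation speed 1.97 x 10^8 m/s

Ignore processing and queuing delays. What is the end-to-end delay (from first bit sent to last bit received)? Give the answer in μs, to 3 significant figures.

L = 1000 × 8 = 8000 bits.
Transmission delay per hop = L/R = 8000/13000000 = 615.385 μs; 5 hops → 3076.92 μs.
Propagation delays (d/s per hop): 4816.51, 3.3, 3.66667, 3.55422, 31472.1 μs; sum = 36299.1 μs.
End-to-end = 39400 μs.

39400 μs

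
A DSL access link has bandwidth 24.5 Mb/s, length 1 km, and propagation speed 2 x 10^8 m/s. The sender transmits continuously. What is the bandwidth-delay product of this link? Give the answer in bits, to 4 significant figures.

Propagation delay = 1000 / 200000000 = 5e-06 s.
BDP = R × t_prop = 24500000 × 5e-06 = 122.5 bits.

122.5 bits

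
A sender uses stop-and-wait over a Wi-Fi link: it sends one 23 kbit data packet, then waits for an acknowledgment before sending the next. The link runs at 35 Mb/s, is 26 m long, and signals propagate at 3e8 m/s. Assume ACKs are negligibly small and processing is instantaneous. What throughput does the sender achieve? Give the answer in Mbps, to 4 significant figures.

t_tx = L/R = 23000/35000000 = 0.000657143 s.
t_prop = 26/300000000 = 8.66667e-08 s; RTT = 1.73333e-07 s.
Cycle = t_tx + RTT = 0.000657316 s.
Throughput = L / cycle = 23000 / 0.000657316 = 34.99 Mbps.

34.99 Mbps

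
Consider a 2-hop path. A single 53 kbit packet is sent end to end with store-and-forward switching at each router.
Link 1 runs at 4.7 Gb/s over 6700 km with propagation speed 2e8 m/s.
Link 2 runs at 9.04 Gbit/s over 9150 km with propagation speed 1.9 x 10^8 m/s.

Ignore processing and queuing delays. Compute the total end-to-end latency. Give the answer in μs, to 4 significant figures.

81680 μs

L = 53000 bits.
Transmission delays (L/R per hop): 11.2766, 5.86283 μs; sum = 17.1394 μs.
Propagation delays (d/s per hop): 33500, 48157.9 μs; sum = 81657.9 μs.
End-to-end = 81680 μs.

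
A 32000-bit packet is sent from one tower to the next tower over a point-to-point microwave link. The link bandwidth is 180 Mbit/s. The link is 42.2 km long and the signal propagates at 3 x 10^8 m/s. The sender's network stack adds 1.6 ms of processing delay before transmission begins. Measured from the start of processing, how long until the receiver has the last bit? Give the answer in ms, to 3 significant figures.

1.92 ms

Transmission delay = L/R = 32000 / 180000000 = 0.177778 ms.
Propagation delay = d/s = 42200 m / 300000000 m/s = 0.140667 ms.
Plus processing delay 1.6 ms = 1.6 ms.
Total = 1.92 ms.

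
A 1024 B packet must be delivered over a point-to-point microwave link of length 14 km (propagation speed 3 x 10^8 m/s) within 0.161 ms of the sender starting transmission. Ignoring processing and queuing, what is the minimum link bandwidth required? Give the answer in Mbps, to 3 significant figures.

71.7 Mbps

L = 8192 bits.
Propagation delay = 14000 / 300000000 = 0.0466667 ms.
Transmission budget = 0.161 − 0.0466667 = 0.114333 ms.
R ≥ L / t_tx = 8192 bits / 0.000114333 s = 71.7 Mbps.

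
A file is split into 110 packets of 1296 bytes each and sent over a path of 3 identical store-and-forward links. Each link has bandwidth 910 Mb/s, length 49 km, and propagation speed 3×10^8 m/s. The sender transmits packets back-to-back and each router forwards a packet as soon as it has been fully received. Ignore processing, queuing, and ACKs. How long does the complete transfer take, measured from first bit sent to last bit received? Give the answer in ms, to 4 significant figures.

1.766 ms

Per-hop transmission t_tx = L/R = 10368/910000000 = 0.0113934 ms.
Per-hop propagation t_prop = 49000/300000000 = 0.163333 ms.
Pipeline fill: first packet needs 3·t_tx to clear all hops; remaining 109 packets each add one t_tx.
Total = (3+110-1)·t_tx + 3·t_prop = 112·0.0113934 + 3·0.163333 = 1.766 ms.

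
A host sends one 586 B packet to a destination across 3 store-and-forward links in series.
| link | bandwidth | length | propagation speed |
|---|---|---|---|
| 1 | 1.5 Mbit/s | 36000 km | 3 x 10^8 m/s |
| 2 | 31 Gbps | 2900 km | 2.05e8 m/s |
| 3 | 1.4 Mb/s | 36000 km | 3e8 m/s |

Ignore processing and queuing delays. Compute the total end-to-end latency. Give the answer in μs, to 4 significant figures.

L = 586 × 8 = 4688 bits.
Transmission delays (L/R per hop): 3125.33, 0.151226, 3348.57 μs; sum = 6474.06 μs.
Propagation delays (d/s per hop): 120000, 14146.3, 120000 μs; sum = 254146 μs.
End-to-end = 260600 μs.

260600 μs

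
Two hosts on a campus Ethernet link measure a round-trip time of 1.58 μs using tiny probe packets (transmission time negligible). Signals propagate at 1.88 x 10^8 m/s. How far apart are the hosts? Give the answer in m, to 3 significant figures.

149 m

One-way propagation = RTT/2 = 0.79 μs.
d = s × t = 188000000 × 7.9e-07 = 149 m.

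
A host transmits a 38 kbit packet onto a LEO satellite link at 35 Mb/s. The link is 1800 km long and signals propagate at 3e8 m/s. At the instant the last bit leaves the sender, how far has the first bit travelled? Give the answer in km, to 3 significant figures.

t_tx = L/R = 38000/35000000 = 0.00108571 s.
Distance = s × t_tx = 300000000 × 0.00108571 = 326 km.

326 km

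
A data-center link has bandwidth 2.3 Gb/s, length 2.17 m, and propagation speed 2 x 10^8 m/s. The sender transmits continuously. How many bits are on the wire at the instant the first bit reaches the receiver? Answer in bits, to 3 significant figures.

Propagation delay = 2.17 / 200000000 = 1.085e-08 s.
BDP = R × t_prop = 2300000000 × 1.085e-08 = 24.955 bits.

25.0 bits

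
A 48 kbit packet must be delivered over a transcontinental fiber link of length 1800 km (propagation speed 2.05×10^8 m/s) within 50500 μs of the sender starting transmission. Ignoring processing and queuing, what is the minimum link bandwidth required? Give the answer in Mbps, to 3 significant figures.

Propagation delay = 1800000 / 2.05e+08 = 8780.49 μs.
Transmission budget = 50500 − 8780.49 = 41719.5 μs.
R ≥ L / t_tx = 48000 bits / 0.0417195 s = 1.15 Mbps.

1.15 Mbps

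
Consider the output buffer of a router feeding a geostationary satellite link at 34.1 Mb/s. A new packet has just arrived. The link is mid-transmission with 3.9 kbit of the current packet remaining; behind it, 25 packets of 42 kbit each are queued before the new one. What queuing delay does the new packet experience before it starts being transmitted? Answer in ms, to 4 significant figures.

Each queued packet: L/R = 42000/34100000 = 1.23167 ms.
25 queued → 30.7918 ms.
Plus remaining 3900 bits of current packet: 0.11437 ms.
Queuing delay = 30.91 ms.

30.91 ms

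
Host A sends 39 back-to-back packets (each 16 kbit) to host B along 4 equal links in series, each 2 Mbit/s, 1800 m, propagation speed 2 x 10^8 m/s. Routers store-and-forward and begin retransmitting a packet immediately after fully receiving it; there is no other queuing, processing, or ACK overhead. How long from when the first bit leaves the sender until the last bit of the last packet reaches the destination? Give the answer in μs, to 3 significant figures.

Per-hop transmission t_tx = L/R = 16000/2000000 = 8000 μs.
Per-hop propagation t_prop = 1800/200000000 = 9 μs.
Pipeline fill: first packet needs 4·t_tx to clear all hops; remaining 38 packets each add one t_tx.
Total = (4+39-1)·t_tx + 4·t_prop = 42·8000 + 4·9 = 336000 μs.

336000 μs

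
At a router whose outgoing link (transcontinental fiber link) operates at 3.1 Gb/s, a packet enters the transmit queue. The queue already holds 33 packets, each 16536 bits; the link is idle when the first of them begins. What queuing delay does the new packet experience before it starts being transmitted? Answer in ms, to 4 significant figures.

Each queued packet: L/R = 16536/3100000000 = 0.00533419 ms.
33 queued → 0.176028 ms.
Queuing delay = 0.1760 ms.

0.1760 ms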